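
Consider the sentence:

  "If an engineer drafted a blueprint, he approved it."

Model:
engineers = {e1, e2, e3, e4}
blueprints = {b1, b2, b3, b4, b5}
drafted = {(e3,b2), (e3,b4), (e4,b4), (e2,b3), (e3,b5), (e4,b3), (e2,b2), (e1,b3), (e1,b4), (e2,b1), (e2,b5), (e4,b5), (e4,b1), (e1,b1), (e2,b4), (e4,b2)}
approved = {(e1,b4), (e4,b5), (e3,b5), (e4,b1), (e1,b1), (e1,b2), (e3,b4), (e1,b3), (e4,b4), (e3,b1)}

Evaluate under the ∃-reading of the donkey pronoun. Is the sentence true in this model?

False

"it" takes "a blueprint" as antecedent — a donkey pronoun bound across the clause boundary.
Weak reading: every engineer e with some drafted-blueprint has at least one drafted-blueprint b such that approved(e,b).
Per engineer: e1:✓  e2:✗  e3:✓  e4:✓
e2 has no witness among its drafted-blueprints.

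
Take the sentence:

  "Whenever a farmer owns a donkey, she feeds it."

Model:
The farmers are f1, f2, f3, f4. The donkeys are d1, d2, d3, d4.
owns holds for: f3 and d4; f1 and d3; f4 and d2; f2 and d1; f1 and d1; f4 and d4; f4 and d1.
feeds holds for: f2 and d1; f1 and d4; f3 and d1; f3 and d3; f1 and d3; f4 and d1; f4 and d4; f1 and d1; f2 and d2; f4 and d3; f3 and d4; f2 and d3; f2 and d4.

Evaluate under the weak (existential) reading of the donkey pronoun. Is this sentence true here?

"it" takes "a donkey" as antecedent — a donkey pronoun bound across the clause boundary.
Weak reading: every farmer f with some owns-donkey has at least one owns-donkey d such that feeds(f,d).
Per farmer: f1:✓  f2:✓  f3:✓  f4:✓
Every farmer in the restrictor has a witness.

True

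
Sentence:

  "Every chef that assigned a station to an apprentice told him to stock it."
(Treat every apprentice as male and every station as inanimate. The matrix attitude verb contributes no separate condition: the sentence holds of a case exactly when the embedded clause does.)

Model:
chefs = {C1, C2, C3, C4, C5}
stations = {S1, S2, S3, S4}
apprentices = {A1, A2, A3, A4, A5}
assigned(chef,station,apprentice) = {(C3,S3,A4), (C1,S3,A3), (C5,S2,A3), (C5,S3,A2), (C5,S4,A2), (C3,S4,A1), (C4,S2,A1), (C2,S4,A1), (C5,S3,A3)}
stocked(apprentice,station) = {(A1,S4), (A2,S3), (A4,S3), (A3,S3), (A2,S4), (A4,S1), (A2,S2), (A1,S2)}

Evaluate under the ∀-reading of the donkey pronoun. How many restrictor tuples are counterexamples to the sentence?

1

"him" takes "an apprentice" as antecedent and "it" takes "a station"; both are donkey pronouns co-varying with the restrictor.
Strong reading: for every (c,s,a) with assigned(c,s,a), stocked(a,s).
Restrictor triples: (C1,S3,A3)→stocked(A3,S3) ✓  (C2,S4,A1)→stocked(A1,S4) ✓  (C3,S3,A4)→stocked(A4,S3) ✓  (C3,S4,A1)→stocked(A1,S4) ✓  (C4,S2,A1)→stocked(A1,S2) ✓  (C5,S2,A3)→stocked(A3,S2) ✗  (C5,S3,A2)→stocked(A2,S3) ✓  (C5,S3,A3)→stocked(A3,S3) ✓  (C5,S4,A2)→stocked(A2,S4) ✓
Counterexamples (restrictor triples failing the scope): 1.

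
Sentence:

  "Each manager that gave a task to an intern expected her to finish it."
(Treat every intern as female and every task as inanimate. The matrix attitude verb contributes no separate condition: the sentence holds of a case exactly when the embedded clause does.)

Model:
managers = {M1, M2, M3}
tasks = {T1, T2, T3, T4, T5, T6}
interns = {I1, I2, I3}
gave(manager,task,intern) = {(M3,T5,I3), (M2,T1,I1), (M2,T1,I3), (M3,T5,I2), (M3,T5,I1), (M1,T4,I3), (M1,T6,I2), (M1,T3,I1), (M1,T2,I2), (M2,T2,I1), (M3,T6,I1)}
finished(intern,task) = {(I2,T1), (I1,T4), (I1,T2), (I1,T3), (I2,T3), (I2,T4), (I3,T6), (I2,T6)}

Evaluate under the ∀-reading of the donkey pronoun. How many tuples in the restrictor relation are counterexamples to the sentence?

"her" takes "an intern" as antecedent and "it" takes "a task"; both are donkey pronouns co-varying with the restrictor.
Strong reading: for every (m,t,i) with gave(m,t,i), finished(i,t).
Restrictor triples: (M1,T2,I2)→finished(I2,T2) ✗  (M1,T3,I1)→finished(I1,T3) ✓  (M1,T4,I3)→finished(I3,T4) ✗  (M1,T6,I2)→finished(I2,T6) ✓  (M2,T1,I1)→finished(I1,T1) ✗  (M2,T1,I3)→finished(I3,T1) ✗  (M2,T2,I1)→finished(I1,T2) ✓  (M3,T5,I1)→finished(I1,T5) ✗  (M3,T5,I2)→finished(I2,T5) ✗  (M3,T5,I3)→finished(I3,T5) ✗  (M3,T6,I1)→finished(I1,T6) ✗
Counterexamples (restrictor triples failing the scope): 8.

8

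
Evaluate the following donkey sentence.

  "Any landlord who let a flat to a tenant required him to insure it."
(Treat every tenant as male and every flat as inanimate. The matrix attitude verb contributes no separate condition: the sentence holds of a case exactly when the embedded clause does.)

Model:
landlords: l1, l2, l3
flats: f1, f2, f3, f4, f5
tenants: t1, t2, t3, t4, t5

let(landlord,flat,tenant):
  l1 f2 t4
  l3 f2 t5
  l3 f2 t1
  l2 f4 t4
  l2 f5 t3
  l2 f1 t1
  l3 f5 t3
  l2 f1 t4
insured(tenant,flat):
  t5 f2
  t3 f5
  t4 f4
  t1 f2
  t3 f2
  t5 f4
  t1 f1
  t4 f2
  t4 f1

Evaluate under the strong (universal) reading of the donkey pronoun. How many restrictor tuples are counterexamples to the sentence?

0

"him" takes "a tenant" as antecedent and "it" takes "a flat"; both are donkey pronouns co-varying with the restrictor.
Strong reading: for every (l,f,t) with let(l,f,t), insured(t,f).
Restrictor triples: (l1,f2,t4)→insured(t4,f2) ✓  (l2,f1,t1)→insured(t1,f1) ✓  (l2,f1,t4)→insured(t4,f1) ✓  (l2,f4,t4)→insured(t4,f4) ✓  (l2,f5,t3)→insured(t3,f5) ✓  (l3,f2,t1)→insured(t1,f2) ✓  (l3,f2,t5)→insured(t5,f2) ✓  (l3,f5,t3)→insured(t3,f5) ✓
Counterexamples (restrictor triples failing the scope): 0.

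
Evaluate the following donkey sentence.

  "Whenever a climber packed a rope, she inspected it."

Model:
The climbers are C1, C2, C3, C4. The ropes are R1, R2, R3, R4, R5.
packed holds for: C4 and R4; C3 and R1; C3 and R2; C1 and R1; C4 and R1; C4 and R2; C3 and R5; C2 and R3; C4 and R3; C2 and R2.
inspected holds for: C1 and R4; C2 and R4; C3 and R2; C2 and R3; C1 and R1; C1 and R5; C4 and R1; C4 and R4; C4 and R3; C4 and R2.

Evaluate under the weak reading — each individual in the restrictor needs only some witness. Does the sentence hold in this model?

True

"it" takes "a rope" as antecedent — a donkey pronoun bound across the clause boundary.
Weak reading: every climber c with some packed-rope has at least one packed-rope r such that inspected(c,r).
Per climber: C1:✓  C2:✓  C3:✓  C4:✓
Every climber in the restrictor has a witness.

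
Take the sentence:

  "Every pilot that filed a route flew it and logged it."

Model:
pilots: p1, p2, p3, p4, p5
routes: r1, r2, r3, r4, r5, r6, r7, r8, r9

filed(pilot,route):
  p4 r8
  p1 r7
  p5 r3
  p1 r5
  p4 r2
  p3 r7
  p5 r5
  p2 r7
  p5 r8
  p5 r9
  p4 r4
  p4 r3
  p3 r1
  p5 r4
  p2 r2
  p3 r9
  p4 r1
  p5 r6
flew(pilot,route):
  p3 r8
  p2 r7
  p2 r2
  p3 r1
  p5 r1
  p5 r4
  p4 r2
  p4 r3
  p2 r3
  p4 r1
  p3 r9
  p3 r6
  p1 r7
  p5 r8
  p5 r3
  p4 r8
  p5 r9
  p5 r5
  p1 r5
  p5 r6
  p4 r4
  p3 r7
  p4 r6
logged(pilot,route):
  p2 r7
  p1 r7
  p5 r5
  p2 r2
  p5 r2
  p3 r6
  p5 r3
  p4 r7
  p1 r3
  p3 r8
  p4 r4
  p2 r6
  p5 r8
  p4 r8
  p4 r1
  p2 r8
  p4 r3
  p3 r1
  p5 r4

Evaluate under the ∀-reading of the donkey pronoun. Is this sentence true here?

False

"it" takes "a route" as antecedent — a donkey pronoun bound across the clause boundary.
Strong reading: for every (p,r) with filed(p,r), flew(p,r) ∧ logged(p,r).
Restrictor pairs: (p1,r5) ✗  (p1,r7) ✓  (p2,r2) ✓  (p2,r7) ✓  (p3,r1) ✓  (p3,r7) ✗  (p3,r9) ✗  (p4,r1) ✓  (p4,r2) ✗  (p4,r3) ✓  (p4,r4) ✓  (p4,r8) ✓  (p5,r3) ✓  (p5,r4) ✓  (p5,r5) ✓  (p5,r6) ✗  (p5,r8) ✓  (p5,r9) ✗
Counterexample: (p1,r5) is in filed but fails the scope.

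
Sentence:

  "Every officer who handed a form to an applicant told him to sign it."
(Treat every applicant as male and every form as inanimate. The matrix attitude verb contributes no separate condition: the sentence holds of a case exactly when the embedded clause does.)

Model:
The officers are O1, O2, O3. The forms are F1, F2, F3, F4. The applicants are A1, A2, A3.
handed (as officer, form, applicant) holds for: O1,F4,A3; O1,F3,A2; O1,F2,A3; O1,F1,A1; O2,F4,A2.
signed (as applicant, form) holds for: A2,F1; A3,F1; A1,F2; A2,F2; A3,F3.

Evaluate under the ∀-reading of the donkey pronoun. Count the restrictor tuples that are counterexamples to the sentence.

"him" takes "an applicant" as antecedent and "it" takes "a form"; both are donkey pronouns co-varying with the restrictor.
Strong reading: for every (o,f,a) with handed(o,f,a), signed(a,f).
Restrictor triples: (O1,F1,A1)→signed(A1,F1) ✗  (O1,F2,A3)→signed(A3,F2) ✗  (O1,F3,A2)→signed(A2,F3) ✗  (O1,F4,A3)→signed(A3,F4) ✗  (O2,F4,A2)→signed(A2,F4) ✗
Counterexamples (restrictor triples failing the scope): 5.

5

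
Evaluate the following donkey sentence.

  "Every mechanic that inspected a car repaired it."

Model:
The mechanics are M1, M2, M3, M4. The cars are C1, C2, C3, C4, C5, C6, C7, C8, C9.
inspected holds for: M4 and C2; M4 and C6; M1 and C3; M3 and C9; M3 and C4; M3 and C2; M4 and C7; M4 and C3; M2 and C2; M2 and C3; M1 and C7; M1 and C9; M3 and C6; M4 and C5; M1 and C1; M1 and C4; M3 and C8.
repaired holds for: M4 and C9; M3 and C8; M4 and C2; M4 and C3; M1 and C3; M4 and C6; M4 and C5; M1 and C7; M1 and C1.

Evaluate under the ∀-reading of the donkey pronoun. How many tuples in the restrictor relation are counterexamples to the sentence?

"it" takes "a car" as antecedent — a donkey pronoun bound across the clause boundary.
Strong reading: for every (m,c) with inspected(m,c), repaired(m,c).
Restrictor pairs: (M1,C1) ✓  (M1,C3) ✓  (M1,C4) ✗  (M1,C7) ✓  (M1,C9) ✗  (M2,C2) ✗  (M2,C3) ✗  (M3,C2) ✗  (M3,C4) ✗  (M3,C6) ✗  (M3,C8) ✓  (M3,C9) ✗  (M4,C2) ✓  (M4,C3) ✓  (M4,C5) ✓  (M4,C6) ✓  (M4,C7) ✗
Counterexamples (restrictor pairs failing the scope): 9.

9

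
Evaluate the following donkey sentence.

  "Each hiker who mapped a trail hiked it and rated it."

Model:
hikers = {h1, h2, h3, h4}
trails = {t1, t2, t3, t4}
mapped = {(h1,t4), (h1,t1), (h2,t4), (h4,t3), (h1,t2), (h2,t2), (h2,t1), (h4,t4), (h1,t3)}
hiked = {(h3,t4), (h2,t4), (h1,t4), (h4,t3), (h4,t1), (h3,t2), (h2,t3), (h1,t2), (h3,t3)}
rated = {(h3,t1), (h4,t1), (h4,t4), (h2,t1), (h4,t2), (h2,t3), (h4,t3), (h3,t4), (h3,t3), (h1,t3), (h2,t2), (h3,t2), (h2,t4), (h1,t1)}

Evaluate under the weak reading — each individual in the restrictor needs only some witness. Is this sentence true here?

"it" takes "a trail" as antecedent — a donkey pronoun bound across the clause boundary.
Weak reading: every hiker h with some mapped-trail has at least one mapped-trail t such that hiked(h,t) ∧ rated(h,t).
Per hiker: h1:✗  h2:✓  h4:✓
h1 has no witness among its mapped-trails.

False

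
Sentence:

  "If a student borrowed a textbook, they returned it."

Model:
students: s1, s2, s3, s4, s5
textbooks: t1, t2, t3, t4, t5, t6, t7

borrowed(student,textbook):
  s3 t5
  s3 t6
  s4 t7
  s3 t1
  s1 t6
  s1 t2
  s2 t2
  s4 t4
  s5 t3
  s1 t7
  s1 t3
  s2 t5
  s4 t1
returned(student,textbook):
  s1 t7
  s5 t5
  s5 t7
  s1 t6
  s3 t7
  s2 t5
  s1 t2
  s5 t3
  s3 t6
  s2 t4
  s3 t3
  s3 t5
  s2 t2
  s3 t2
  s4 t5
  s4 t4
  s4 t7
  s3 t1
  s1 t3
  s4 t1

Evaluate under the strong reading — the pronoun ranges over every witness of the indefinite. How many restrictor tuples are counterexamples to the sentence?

"it" takes "a textbook" as antecedent — a donkey pronoun bound across the clause boundary.
Strong reading: for every (s,t) with borrowed(s,t), returned(s,t).
Restrictor pairs: (s1,t2) ✓  (s1,t3) ✓  (s1,t6) ✓  (s1,t7) ✓  (s2,t2) ✓  (s2,t5) ✓  (s3,t1) ✓  (s3,t5) ✓  (s3,t6) ✓  (s4,t1) ✓  (s4,t4) ✓  (s4,t7) ✓  (s5,t3) ✓
Counterexamples (restrictor pairs failing the scope): 0.

0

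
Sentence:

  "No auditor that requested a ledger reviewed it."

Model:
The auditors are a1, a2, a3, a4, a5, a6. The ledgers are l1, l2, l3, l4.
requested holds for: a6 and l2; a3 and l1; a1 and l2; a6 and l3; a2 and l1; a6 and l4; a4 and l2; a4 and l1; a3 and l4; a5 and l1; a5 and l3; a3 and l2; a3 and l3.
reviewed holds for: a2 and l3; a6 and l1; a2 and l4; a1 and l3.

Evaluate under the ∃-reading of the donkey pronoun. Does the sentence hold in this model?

"it" takes "a ledger" as antecedent — a donkey pronoun bound across the clause boundary.
Truth condition: for no (a,l) with requested(a,l) does reviewed(a,l) hold.
Restrictor pairs — does the scope hold? (a1,l2):fails  (a2,l1):fails  (a3,l1):fails  (a3,l2):fails  (a3,l3):fails  (a3,l4):fails  (a4,l1):fails  (a4,l2):fails  (a5,l1):fails  (a5,l3):fails  (a6,l2):fails  (a6,l3):fails  (a6,l4):fails
Scope holds for no restrictor pair, so the sentence is true.

True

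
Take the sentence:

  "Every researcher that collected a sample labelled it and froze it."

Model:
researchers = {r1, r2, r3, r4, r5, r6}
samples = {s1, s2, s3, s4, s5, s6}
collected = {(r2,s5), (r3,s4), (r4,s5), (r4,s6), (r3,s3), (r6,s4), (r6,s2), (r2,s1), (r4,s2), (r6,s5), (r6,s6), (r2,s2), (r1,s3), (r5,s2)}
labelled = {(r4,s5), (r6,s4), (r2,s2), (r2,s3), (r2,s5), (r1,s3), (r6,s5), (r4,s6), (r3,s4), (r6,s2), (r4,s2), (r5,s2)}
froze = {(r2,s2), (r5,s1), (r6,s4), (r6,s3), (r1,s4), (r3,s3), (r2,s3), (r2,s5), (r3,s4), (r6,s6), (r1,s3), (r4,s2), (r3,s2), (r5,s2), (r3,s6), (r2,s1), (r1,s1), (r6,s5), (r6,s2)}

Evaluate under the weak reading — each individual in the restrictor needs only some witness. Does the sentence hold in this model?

"it" takes "a sample" as antecedent — a donkey pronoun bound across the clause boundary.
Weak reading: every researcher r with some collected-sample has at least one collected-sample s such that labelled(r,s) ∧ froze(r,s).
Per researcher: r1:✓  r2:✓  r3:✓  r4:✓  r5:✓  r6:✓
Every researcher in the restrictor has a witness.

True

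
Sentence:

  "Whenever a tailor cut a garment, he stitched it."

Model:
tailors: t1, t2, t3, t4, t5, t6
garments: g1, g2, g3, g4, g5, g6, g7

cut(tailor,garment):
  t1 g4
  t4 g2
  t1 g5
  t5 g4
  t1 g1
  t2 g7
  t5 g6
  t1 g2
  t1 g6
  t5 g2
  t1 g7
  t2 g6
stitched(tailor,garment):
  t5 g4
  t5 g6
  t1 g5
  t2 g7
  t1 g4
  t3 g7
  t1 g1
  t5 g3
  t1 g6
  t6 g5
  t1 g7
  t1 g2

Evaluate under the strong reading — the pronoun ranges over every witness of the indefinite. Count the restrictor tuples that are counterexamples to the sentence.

3

"it" takes "a garment" as antecedent — a donkey pronoun bound across the clause boundary.
Strong reading: for every (t,g) with cut(t,g), stitched(t,g).
Restrictor pairs: (t1,g1) ✓  (t1,g2) ✓  (t1,g4) ✓  (t1,g5) ✓  (t1,g6) ✓  (t1,g7) ✓  (t2,g6) ✗  (t2,g7) ✓  (t4,g2) ✗  (t5,g2) ✗  (t5,g4) ✓  (t5,g6) ✓
Counterexamples (restrictor pairs failing the scope): 3.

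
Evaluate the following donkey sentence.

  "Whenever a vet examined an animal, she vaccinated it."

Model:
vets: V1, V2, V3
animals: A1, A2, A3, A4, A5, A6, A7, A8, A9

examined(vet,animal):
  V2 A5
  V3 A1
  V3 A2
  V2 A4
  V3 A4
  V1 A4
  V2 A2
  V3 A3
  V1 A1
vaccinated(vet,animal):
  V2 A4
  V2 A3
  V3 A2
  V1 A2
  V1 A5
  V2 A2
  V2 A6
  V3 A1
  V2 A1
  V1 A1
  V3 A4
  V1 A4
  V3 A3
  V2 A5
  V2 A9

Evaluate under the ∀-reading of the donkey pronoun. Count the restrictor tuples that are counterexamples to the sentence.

0

"it" takes "an animal" as antecedent — a donkey pronoun bound across the clause boundary.
Strong reading: for every (v,a) with examined(v,a), vaccinated(v,a).
Restrictor pairs: (V1,A1) ✓  (V1,A4) ✓  (V2,A2) ✓  (V2,A4) ✓  (V2,A5) ✓  (V3,A1) ✓  (V3,A2) ✓  (V3,A3) ✓  (V3,A4) ✓
Counterexamples (restrictor pairs failing the scope): 0.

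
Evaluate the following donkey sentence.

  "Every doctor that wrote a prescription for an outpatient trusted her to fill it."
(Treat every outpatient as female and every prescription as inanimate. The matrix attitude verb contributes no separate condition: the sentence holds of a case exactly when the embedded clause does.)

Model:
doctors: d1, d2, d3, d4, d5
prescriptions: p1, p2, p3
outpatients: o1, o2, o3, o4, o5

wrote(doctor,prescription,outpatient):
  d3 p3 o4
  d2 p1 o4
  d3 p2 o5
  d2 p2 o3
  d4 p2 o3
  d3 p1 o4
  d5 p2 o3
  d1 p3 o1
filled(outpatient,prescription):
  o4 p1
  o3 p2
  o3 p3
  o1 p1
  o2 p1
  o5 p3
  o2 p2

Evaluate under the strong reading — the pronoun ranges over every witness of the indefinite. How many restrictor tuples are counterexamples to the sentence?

"her" takes "an outpatient" as antecedent and "it" takes "a prescription"; both are donkey pronouns co-varying with the restrictor.
Strong reading: for every (d,p,o) with wrote(d,p,o), filled(o,p).
Restrictor triples: (d1,p3,o1)→filled(o1,p3) ✗  (d2,p1,o4)→filled(o4,p1) ✓  (d2,p2,o3)→filled(o3,p2) ✓  (d3,p1,o4)→filled(o4,p1) ✓  (d3,p2,o5)→filled(o5,p2) ✗  (d3,p3,o4)→filled(o4,p3) ✗  (d4,p2,o3)→filled(o3,p2) ✓  (d5,p2,o3)→filled(o3,p2) ✓
Counterexamples (restrictor triples failing the scope): 3.

3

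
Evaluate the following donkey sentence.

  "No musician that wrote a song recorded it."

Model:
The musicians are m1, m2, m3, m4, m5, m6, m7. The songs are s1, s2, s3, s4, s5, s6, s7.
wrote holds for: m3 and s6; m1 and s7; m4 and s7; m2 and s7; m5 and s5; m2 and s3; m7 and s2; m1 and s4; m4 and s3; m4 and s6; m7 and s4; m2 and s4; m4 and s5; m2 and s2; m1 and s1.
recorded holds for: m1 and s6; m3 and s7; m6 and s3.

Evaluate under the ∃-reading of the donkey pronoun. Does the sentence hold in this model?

True

"it" takes "a song" as antecedent — a donkey pronoun bound across the clause boundary.
Truth condition: for no (m,s) with wrote(m,s) does recorded(m,s) hold.
Restrictor pairs — does the scope hold? (m1,s1):fails  (m1,s4):fails  (m1,s7):fails  (m2,s2):fails  (m2,s3):fails  (m2,s4):fails  (m2,s7):fails  (m3,s6):fails  (m4,s3):fails  (m4,s5):fails  (m4,s6):fails  (m4,s7):fails  (m5,s5):fails  (m7,s2):fails  (m7,s4):fails
Scope holds for no restrictor pair, so the sentence is true.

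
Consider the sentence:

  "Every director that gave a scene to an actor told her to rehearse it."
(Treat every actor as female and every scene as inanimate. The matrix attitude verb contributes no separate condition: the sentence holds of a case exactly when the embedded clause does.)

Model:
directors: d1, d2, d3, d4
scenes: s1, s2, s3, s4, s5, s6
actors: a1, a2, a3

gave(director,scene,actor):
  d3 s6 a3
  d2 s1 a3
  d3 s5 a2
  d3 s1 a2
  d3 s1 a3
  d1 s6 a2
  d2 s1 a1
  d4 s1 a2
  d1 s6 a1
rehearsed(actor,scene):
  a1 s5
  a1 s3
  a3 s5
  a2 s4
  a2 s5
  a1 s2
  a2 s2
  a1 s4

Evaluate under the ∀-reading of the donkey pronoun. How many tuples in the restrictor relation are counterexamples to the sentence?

"her" takes "an actor" as antecedent and "it" takes "a scene"; both are donkey pronouns co-varying with the restrictor.
Strong reading: for every (d,s,a) with gave(d,s,a), rehearsed(a,s).
Restrictor triples: (d1,s6,a1)→rehearsed(a1,s6) ✗  (d1,s6,a2)→rehearsed(a2,s6) ✗  (d2,s1,a1)→rehearsed(a1,s1) ✗  (d2,s1,a3)→rehearsed(a3,s1) ✗  (d3,s1,a2)→rehearsed(a2,s1) ✗  (d3,s1,a3)→rehearsed(a3,s1) ✗  (d3,s5,a2)→rehearsed(a2,s5) ✓  (d3,s6,a3)→rehearsed(a3,s6) ✗  (d4,s1,a2)→rehearsed(a2,s1) ✗
Counterexamples (restrictor triples failing the scope): 8.

8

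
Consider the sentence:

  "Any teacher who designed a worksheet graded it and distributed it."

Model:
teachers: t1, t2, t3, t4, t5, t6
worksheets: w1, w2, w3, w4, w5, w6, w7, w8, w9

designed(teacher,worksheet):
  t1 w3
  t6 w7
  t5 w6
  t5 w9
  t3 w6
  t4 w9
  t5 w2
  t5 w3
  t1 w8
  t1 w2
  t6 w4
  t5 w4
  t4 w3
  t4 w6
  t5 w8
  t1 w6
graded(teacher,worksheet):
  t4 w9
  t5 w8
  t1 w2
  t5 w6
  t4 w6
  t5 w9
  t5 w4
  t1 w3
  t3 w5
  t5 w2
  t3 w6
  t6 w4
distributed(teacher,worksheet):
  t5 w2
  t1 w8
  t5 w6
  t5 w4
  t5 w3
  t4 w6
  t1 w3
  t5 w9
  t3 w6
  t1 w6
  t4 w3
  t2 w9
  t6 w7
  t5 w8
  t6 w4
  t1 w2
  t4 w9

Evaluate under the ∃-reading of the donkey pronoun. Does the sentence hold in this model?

True

"it" takes "a worksheet" as antecedent — a donkey pronoun bound across the clause boundary.
Weak reading: every teacher t with some designed-worksheet has at least one designed-worksheet w such that graded(t,w) ∧ distributed(t,w).
Per teacher: t1:✓  t3:✓  t4:✓  t5:✓  t6:✓
Every teacher in the restrictor has a witness.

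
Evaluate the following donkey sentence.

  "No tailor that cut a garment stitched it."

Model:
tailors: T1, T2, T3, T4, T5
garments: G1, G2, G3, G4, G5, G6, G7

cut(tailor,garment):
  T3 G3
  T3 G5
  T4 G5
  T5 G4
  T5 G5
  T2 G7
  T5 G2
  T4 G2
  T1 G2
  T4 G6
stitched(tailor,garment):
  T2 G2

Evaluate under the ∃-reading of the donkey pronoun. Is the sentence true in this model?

True

"it" takes "a garment" as antecedent — a donkey pronoun bound across the clause boundary.
Truth condition: for no (t,g) with cut(t,g) does stitched(t,g) hold.
Restrictor pairs — does the scope hold? (T1,G2):fails  (T2,G7):fails  (T3,G3):fails  (T3,G5):fails  (T4,G2):fails  (T4,G5):fails  (T4,G6):fails  (T5,G2):fails  (T5,G4):fails  (T5,G5):fails
Scope holds for no restrictor pair, so the sentence is true.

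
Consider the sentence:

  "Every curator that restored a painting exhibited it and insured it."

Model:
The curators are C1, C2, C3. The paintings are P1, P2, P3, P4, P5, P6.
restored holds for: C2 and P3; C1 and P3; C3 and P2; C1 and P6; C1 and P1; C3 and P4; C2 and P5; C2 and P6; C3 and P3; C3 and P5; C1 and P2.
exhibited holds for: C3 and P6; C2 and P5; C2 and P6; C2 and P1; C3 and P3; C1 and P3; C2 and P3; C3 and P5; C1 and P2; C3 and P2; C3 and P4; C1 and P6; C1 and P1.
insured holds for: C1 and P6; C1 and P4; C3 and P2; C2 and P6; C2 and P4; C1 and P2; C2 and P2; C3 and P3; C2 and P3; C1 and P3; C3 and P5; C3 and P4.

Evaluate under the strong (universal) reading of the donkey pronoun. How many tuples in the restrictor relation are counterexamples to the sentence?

2

"it" takes "a painting" as antecedent — a donkey pronoun bound across the clause boundary.
Strong reading: for every (c,p) with restored(c,p), exhibited(c,p) ∧ insured(c,p).
Restrictor pairs: (C1,P1) ✗  (C1,P2) ✓  (C1,P3) ✓  (C1,P6) ✓  (C2,P3) ✓  (C2,P5) ✗  (C2,P6) ✓  (C3,P2) ✓  (C3,P3) ✓  (C3,P4) ✓  (C3,P5) ✓
Counterexamples (restrictor pairs failing the scope): 2.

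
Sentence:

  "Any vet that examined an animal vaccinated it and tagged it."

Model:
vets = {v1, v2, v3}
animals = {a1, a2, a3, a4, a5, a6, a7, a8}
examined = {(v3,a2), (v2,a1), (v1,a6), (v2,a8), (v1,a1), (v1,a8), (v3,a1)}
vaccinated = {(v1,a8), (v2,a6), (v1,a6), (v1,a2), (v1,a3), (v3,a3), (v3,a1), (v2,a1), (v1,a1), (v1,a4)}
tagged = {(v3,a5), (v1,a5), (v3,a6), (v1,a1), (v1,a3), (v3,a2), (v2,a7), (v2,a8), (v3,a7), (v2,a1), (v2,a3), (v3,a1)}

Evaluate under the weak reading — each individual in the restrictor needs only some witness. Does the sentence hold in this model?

"it" takes "an animal" as antecedent — a donkey pronoun bound across the clause boundary.
Weak reading: every vet v with some examined-animal has at least one examined-animal a such that vaccinated(v,a) ∧ tagged(v,a).
Per vet: v1:✓  v2:✓  v3:✓
Every vet in the restrictor has a witness.

True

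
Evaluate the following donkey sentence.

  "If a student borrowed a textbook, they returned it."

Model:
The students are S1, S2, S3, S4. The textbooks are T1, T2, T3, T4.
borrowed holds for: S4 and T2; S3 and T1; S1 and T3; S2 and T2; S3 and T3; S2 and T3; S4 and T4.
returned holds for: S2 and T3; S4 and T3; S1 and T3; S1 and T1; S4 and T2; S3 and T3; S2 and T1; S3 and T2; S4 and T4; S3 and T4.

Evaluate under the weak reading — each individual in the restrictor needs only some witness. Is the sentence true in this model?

"it" takes "a textbook" as antecedent — a donkey pronoun bound across the clause boundary.
Weak reading: every student s with some borrowed-textbook has at least one borrowed-textbook t such that returned(s,t).
Per student: S1:✓  S2:✓  S3:✓  S4:✓
Every student in the restrictor has a witness.

True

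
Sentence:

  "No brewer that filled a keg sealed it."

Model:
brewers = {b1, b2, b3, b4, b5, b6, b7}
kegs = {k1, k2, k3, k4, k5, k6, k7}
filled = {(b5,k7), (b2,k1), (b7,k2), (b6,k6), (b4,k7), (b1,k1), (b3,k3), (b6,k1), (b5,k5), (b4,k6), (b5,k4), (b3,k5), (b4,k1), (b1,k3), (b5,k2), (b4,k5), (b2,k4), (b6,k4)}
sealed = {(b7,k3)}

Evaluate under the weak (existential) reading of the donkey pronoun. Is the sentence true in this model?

"it" takes "a keg" as antecedent — a donkey pronoun bound across the clause boundary.
Truth condition: for no (b,k) with filled(b,k) does sealed(b,k) hold.
Restrictor pairs — does the scope hold? (b1,k1):fails  (b1,k3):fails  (b2,k1):fails  (b2,k4):fails  (b3,k3):fails  (b3,k5):fails  (b4,k1):fails  (b4,k5):fails  (b4,k6):fails  (b4,k7):fails  (b5,k2):fails  (b5,k4):fails  (b5,k5):fails  (b5,k7):fails  (b6,k1):fails  (b6,k4):fails  (b6,k6):fails  (b7,k2):fails
Scope holds for no restrictor pair, so the sentence is true.

True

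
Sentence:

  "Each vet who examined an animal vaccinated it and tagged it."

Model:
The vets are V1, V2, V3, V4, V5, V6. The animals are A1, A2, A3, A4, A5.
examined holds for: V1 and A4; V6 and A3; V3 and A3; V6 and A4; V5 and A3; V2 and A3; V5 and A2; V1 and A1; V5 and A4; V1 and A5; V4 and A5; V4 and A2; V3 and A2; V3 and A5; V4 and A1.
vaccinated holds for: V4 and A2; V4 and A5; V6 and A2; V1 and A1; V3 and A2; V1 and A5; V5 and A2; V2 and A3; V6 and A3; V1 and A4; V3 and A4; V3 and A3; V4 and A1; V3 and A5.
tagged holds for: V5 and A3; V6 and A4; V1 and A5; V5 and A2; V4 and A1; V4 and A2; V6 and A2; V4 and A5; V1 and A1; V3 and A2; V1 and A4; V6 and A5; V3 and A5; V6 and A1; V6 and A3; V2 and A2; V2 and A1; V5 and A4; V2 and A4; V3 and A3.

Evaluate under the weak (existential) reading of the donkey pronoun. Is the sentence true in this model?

"it" takes "an animal" as antecedent — a donkey pronoun bound across the clause boundary.
Weak reading: every vet v with some examined-animal has at least one examined-animal a such that vaccinated(v,a) ∧ tagged(v,a).
Per vet: V1:✓  V2:✗  V3:✓  V4:✓  V5:✓  V6:✓
V2 has no witness among its examined-animals.

False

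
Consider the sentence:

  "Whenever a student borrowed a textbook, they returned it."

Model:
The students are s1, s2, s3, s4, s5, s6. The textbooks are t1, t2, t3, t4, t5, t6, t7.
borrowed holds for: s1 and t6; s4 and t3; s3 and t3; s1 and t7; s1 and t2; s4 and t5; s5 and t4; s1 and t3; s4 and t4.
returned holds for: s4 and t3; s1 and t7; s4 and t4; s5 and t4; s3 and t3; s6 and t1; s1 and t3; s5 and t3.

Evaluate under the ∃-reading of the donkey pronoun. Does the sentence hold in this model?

True

"it" takes "a textbook" as antecedent — a donkey pronoun bound across the clause boundary.
Weak reading: every student s with some borrowed-textbook has at least one borrowed-textbook t such that returned(s,t).
Per student: s1:✓  s3:✓  s4:✓  s5:✓
Every student in the restrictor has a witness.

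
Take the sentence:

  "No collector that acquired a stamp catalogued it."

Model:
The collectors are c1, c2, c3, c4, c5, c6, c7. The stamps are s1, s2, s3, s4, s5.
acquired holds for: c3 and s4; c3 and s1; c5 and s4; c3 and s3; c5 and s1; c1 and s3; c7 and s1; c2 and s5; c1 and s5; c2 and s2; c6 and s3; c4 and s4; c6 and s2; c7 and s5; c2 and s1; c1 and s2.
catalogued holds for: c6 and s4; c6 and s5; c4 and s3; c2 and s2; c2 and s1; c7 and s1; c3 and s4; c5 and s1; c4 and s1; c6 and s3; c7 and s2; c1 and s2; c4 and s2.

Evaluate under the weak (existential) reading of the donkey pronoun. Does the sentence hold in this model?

"it" takes "a stamp" as antecedent — a donkey pronoun bound across the clause boundary.
Truth condition: for no (c,s) with acquired(c,s) does catalogued(c,s) hold.
Restrictor pairs — does the scope hold? (c1,s2):holds  (c1,s3):fails  (c1,s5):fails  (c2,s1):holds  (c2,s2):holds  (c2,s5):fails  (c3,s1):fails  (c3,s3):fails  (c3,s4):holds  (c4,s4):fails  (c5,s1):holds  (c5,s4):fails  (c6,s2):fails  (c6,s3):holds  (c7,s1):holds  (c7,s5):fails
Scope holds for 7 pair(s), so the sentence is false.

False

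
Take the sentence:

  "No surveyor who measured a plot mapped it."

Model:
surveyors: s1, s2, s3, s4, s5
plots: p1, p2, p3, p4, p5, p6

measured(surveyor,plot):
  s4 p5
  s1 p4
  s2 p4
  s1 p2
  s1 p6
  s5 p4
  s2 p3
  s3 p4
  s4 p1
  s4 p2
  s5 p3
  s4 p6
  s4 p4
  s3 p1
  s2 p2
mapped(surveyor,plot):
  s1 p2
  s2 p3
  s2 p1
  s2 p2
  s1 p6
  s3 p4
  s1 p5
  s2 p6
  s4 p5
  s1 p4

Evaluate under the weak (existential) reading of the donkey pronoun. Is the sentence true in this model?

"it" takes "a plot" as antecedent — a donkey pronoun bound across the clause boundary.
Truth condition: for no (s,p) with measured(s,p) does mapped(s,p) hold.
Restrictor pairs — does the scope hold? (s1,p2):holds  (s1,p4):holds  (s1,p6):holds  (s2,p2):holds  (s2,p3):holds  (s2,p4):fails  (s3,p1):fails  (s3,p4):holds  (s4,p1):fails  (s4,p2):fails  (s4,p4):fails  (s4,p5):holds  (s4,p6):fails  (s5,p3):fails  (s5,p4):fails
Scope holds for 7 pair(s), so the sentence is false.

False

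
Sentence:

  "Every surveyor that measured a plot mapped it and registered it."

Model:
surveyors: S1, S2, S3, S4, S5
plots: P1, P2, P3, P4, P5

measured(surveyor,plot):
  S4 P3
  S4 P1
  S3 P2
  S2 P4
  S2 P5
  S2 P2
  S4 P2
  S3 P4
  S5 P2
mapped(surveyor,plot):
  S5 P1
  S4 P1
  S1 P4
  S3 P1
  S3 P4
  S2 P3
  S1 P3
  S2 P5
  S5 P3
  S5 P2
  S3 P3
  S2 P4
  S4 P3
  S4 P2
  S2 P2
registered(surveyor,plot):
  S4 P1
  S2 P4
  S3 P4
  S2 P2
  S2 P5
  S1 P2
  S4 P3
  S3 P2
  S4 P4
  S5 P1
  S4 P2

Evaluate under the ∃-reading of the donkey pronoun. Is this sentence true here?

"it" takes "a plot" as antecedent — a donkey pronoun bound across the clause boundary.
Weak reading: every surveyor s with some measured-plot has at least one measured-plot p such that mapped(s,p) ∧ registered(s,p).
Per surveyor: S2:✓  S3:✓  S4:✓  S5:✗
S5 has no witness among its measured-plots.

False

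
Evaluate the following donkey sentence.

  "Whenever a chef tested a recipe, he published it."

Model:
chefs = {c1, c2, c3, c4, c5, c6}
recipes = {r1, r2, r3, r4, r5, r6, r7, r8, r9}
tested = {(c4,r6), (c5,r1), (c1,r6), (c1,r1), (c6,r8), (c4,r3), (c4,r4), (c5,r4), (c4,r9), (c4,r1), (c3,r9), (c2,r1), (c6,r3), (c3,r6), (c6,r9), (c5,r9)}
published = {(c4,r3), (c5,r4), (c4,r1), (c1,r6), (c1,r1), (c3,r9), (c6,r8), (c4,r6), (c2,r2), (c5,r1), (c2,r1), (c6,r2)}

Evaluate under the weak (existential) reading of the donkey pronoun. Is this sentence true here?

True

"it" takes "a recipe" as antecedent — a donkey pronoun bound across the clause boundary.
Weak reading: every chef c with some tested-recipe has at least one tested-recipe r such that published(c,r).
Per chef: c1:✓  c2:✓  c3:✓  c4:✓  c5:✓  c6:✓
Every chef in the restrictor has a witness.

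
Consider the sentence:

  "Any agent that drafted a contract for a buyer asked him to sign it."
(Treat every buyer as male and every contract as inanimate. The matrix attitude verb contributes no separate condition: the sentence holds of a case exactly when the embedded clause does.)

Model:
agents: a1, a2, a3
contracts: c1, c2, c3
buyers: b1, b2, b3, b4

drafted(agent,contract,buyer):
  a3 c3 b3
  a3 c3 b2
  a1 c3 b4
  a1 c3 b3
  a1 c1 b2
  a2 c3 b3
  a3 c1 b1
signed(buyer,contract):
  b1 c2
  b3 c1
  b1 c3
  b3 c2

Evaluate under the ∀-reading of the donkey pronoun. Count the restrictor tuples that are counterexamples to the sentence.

"him" takes "a buyer" as antecedent and "it" takes "a contract"; both are donkey pronouns co-varying with the restrictor.
Strong reading: for every (a,c,b) with drafted(a,c,b), signed(b,c).
Restrictor triples: (a1,c1,b2)→signed(b2,c1) ✗  (a1,c3,b3)→signed(b3,c3) ✗  (a1,c3,b4)→signed(b4,c3) ✗  (a2,c3,b3)→signed(b3,c3) ✗  (a3,c1,b1)→signed(b1,c1) ✗  (a3,c3,b2)→signed(b2,c3) ✗  (a3,c3,b3)→signed(b3,c3) ✗
Counterexamples (restrictor triples failing the scope): 7.

7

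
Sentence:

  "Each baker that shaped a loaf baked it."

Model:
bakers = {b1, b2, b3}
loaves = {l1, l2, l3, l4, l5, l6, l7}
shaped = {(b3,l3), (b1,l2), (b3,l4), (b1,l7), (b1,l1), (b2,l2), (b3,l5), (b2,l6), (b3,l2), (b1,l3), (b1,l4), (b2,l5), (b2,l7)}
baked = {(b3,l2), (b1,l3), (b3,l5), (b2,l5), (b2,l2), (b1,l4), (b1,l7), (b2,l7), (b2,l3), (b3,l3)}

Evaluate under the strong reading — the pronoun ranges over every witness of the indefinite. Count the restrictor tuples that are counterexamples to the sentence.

4

"it" takes "a loaf" as antecedent — a donkey pronoun bound across the clause boundary.
Strong reading: for every (b,l) with shaped(b,l), baked(b,l).
Restrictor pairs: (b1,l1) ✗  (b1,l2) ✗  (b1,l3) ✓  (b1,l4) ✓  (b1,l7) ✓  (b2,l2) ✓  (b2,l5) ✓  (b2,l6) ✗  (b2,l7) ✓  (b3,l2) ✓  (b3,l3) ✓  (b3,l4) ✗  (b3,l5) ✓
Counterexamples (restrictor pairs failing the scope): 4.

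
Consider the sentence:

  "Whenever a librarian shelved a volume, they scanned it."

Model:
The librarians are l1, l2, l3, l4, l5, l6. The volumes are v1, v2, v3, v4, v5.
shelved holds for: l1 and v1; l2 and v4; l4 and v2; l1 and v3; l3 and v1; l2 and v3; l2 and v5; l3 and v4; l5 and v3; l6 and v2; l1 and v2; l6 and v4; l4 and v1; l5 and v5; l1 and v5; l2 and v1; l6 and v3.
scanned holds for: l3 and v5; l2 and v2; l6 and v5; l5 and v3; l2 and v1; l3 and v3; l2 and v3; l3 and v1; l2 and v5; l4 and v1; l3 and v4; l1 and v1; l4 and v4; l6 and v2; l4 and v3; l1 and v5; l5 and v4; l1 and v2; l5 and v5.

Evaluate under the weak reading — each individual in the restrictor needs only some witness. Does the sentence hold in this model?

"it" takes "a volume" as antecedent — a donkey pronoun bound across the clause boundary.
Weak reading: every librarian l with some shelved-volume has at least one shelved-volume v such that scanned(l,v).
Per librarian: l1:✓  l2:✓  l3:✓  l4:✓  l5:✓  l6:✓
Every librarian in the restrictor has a witness.

True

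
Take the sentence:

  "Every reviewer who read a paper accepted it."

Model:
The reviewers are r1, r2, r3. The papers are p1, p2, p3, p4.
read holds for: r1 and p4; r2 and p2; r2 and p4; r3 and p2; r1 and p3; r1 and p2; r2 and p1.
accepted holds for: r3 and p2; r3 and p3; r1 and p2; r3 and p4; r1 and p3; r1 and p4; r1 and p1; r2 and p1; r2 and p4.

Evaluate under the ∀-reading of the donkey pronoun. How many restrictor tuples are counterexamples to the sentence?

1

"it" takes "a paper" as antecedent — a donkey pronoun bound across the clause boundary.
Strong reading: for every (r,p) with read(r,p), accepted(r,p).
Restrictor pairs: (r1,p2) ✓  (r1,p3) ✓  (r1,p4) ✓  (r2,p1) ✓  (r2,p2) ✗  (r2,p4) ✓  (r3,p2) ✓
Counterexamples (restrictor pairs failing the scope): 1.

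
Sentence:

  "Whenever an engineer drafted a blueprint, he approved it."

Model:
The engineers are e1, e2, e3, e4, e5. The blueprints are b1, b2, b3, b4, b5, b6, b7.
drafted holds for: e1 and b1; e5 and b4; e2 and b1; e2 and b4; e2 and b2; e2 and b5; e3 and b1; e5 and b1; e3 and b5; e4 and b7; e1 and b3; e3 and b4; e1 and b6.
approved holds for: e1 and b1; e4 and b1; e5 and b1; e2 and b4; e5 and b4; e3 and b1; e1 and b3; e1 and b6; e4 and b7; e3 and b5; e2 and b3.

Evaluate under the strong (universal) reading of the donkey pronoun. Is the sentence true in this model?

False

"it" takes "a blueprint" as antecedent — a donkey pronoun bound across the clause boundary.
Strong reading: for every (e,b) with drafted(e,b), approved(e,b).
Restrictor pairs: (e1,b1) ✓  (e1,b3) ✓  (e1,b6) ✓  (e2,b1) ✗  (e2,b2) ✗  (e2,b4) ✓  (e2,b5) ✗  (e3,b1) ✓  (e3,b4) ✗  (e3,b5) ✓  (e4,b7) ✓  (e5,b1) ✓  (e5,b4) ✓
Counterexample: (e2,b1) is in drafted but fails the scope.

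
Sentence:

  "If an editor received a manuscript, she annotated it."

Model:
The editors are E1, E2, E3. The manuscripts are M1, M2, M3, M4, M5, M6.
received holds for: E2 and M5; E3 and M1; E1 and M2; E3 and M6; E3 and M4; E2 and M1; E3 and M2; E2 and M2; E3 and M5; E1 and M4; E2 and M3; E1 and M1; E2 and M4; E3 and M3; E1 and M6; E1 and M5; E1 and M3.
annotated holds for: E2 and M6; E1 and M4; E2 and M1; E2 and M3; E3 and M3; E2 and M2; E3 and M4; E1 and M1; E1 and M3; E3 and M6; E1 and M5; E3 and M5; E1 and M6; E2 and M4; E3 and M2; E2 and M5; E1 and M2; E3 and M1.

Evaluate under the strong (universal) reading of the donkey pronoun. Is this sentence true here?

True

"it" takes "a manuscript" as antecedent — a donkey pronoun bound across the clause boundary.
Strong reading: for every (e,m) with received(e,m), annotated(e,m).
Restrictor pairs: (E1,M1) ✓  (E1,M2) ✓  (E1,M3) ✓  (E1,M4) ✓  (E1,M5) ✓  (E1,M6) ✓  (E2,M1) ✓  (E2,M2) ✓  (E2,M3) ✓  (E2,M4) ✓  (E2,M5) ✓  (E3,M1) ✓  (E3,M2) ✓  (E3,M3) ✓  (E3,M4) ✓  (E3,M5) ✓  (E3,M6) ✓
Every restrictor pair satisfies the scope.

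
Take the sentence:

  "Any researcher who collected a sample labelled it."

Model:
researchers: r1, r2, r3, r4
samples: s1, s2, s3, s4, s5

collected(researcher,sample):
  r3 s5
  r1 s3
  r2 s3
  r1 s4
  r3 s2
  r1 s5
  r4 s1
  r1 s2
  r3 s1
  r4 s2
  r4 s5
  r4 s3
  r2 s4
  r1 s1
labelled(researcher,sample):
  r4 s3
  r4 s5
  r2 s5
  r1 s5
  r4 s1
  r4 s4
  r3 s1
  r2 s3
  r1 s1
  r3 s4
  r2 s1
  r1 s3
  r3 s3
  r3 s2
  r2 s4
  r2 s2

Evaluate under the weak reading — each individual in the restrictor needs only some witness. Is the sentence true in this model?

True

"it" takes "a sample" as antecedent — a donkey pronoun bound across the clause boundary.
Weak reading: every researcher r with some collected-sample has at least one collected-sample s such that labelled(r,s).
Per researcher: r1:✓  r2:✓  r3:✓  r4:✓
Every researcher in the restrictor has a witness.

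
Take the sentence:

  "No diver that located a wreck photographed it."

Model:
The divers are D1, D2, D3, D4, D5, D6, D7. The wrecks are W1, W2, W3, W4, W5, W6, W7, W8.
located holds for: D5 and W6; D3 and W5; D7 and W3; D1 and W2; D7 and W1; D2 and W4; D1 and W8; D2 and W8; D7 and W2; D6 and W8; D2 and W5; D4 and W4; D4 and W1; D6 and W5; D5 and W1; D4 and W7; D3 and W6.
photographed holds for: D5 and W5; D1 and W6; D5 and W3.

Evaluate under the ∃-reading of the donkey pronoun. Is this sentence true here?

"it" takes "a wreck" as antecedent — a donkey pronoun bound across the clause boundary.
Truth condition: for no (d,w) with located(d,w) does photographed(d,w) hold.
Restrictor pairs — does the scope hold? (D1,W2):fails  (D1,W8):fails  (D2,W4):fails  (D2,W5):fails  (D2,W8):fails  (D3,W5):fails  (D3,W6):fails  (D4,W1):fails  (D4,W4):fails  (D4,W7):fails  (D5,W1):fails  (D5,W6):fails  (D6,W5):fails  (D6,W8):fails  (D7,W1):fails  (D7,W2):fails  (D7,W3):fails
Scope holds for no restrictor pair, so the sentence is true.

True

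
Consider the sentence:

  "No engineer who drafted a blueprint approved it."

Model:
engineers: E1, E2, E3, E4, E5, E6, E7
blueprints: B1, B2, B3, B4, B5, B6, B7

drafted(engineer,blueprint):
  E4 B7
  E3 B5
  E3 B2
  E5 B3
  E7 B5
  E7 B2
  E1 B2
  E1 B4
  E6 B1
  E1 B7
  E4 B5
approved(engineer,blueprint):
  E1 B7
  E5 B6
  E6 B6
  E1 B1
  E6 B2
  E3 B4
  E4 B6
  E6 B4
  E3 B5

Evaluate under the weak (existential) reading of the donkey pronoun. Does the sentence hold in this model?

False

"it" takes "a blueprint" as antecedent — a donkey pronoun bound across the clause boundary.
Truth condition: for no (e,b) with drafted(e,b) does approved(e,b) hold.
Restrictor pairs — does the scope hold? (E1,B2):fails  (E1,B4):fails  (E1,B7):holds  (E3,B2):fails  (E3,B5):holds  (E4,B5):fails  (E4,B7):fails  (E5,B3):fails  (E6,B1):fails  (E7,B2):fails  (E7,B5):fails
Scope holds for 2 pair(s), so the sentence is false.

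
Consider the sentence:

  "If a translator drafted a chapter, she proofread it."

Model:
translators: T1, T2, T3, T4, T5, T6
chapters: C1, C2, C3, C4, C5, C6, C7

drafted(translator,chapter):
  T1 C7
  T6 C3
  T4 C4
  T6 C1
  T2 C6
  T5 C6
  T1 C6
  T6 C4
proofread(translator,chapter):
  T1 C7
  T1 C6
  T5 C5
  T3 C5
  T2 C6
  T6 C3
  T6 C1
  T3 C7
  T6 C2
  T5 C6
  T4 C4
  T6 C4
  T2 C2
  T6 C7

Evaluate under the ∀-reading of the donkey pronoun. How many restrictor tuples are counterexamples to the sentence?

"it" takes "a chapter" as antecedent — a donkey pronoun bound across the clause boundary.
Strong reading: for every (t,c) with drafted(t,c), proofread(t,c).
Restrictor pairs: (T1,C6) ✓  (T1,C7) ✓  (T2,C6) ✓  (T4,C4) ✓  (T5,C6) ✓  (T6,C1) ✓  (T6,C3) ✓  (T6,C4) ✓
Counterexamples (restrictor pairs failing the scope): 0.

0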